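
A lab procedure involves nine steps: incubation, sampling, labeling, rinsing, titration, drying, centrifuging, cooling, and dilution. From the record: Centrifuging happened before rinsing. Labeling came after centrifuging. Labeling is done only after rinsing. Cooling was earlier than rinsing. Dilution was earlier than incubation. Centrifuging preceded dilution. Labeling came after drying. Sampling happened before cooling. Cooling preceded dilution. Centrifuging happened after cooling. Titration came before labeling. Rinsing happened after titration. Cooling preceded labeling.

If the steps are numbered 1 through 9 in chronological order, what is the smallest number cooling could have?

2

Sampling must come before cooling — 1 forced predecessor.
Nothing else is forced ahead of cooling, so its earliest slot is position 1 + 1 = 2.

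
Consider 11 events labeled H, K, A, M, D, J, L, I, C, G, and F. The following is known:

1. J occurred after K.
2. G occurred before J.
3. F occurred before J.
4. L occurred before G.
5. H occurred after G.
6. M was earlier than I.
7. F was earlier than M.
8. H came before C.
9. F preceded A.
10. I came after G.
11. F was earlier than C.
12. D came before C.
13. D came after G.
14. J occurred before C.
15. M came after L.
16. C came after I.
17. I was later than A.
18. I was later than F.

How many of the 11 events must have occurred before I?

5

Directly stated before I: A, F, G, and M.
L reaches I via L → M → I.
No chain forces H (or any of the others) ahead of I.
That's A, F, G, L, and M — 5 in all.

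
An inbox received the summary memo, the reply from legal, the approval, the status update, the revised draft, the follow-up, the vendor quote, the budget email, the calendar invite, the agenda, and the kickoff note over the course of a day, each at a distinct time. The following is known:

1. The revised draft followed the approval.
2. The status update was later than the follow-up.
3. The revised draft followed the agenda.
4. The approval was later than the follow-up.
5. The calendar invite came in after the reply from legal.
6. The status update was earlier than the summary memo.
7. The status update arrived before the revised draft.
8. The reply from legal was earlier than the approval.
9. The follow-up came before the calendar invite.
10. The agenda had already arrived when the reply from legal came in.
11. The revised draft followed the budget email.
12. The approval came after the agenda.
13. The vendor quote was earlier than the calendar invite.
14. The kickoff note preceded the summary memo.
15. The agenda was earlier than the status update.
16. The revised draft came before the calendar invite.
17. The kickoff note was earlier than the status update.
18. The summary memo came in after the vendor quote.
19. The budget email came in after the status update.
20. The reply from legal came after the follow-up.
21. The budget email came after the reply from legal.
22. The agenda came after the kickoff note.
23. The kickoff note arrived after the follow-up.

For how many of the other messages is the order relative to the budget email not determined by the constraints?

Forced before the budget email: the agenda, the follow-up, the kickoff note, the reply from legal, and the status update; forced after the budget email: the calendar invite and the revised draft.
That leaves the approval, the summary memo, and the vendor quote with no forced order relative to the budget email — 3.

3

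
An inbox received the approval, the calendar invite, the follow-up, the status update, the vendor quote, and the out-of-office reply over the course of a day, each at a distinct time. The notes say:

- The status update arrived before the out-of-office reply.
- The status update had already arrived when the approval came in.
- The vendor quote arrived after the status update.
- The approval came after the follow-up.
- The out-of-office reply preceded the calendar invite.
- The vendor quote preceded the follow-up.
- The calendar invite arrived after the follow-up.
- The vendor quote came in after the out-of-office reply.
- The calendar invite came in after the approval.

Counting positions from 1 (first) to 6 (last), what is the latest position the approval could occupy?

The approval must come before the calendar invite — 1 message forced after it.
Everything else can be placed before the approval in some valid order, so the approval can sit as late as position 6 − 1 = 5.

5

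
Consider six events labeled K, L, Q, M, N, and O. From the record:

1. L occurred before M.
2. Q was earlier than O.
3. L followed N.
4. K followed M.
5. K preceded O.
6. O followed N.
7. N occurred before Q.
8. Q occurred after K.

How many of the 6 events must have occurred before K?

3

Directly stated before K: M.
L reaches K via L → M → K.
N reaches K via N → L → M → K.
No chain forces Q (or any of the others) ahead of K.
That's L, M, and N — 3 in all.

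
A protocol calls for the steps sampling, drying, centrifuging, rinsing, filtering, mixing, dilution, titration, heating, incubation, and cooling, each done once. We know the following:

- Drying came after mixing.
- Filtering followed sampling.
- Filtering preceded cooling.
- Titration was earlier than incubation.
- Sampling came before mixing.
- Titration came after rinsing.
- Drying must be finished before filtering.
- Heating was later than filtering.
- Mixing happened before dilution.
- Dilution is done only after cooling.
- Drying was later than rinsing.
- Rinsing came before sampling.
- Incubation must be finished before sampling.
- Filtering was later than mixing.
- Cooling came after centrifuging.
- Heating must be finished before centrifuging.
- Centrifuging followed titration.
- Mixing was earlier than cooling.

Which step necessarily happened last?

Every other step has a chain of constraints placing it before dilution, so dilution is last.

dilution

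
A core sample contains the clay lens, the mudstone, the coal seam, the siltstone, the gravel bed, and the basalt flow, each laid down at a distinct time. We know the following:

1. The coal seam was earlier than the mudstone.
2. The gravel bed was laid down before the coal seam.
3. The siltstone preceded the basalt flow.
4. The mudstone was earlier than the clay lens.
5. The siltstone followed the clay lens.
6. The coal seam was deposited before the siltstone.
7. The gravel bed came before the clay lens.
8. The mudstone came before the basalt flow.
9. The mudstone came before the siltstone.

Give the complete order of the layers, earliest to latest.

The constraints fix every adjacent pair, so only one ordering works:
the gravel bed → the coal seam → the mudstone → the clay lens → the siltstone → the basalt flow.

the gravel bed, the coal seam, the mudstone, the clay lens, the siltstone, the basalt flow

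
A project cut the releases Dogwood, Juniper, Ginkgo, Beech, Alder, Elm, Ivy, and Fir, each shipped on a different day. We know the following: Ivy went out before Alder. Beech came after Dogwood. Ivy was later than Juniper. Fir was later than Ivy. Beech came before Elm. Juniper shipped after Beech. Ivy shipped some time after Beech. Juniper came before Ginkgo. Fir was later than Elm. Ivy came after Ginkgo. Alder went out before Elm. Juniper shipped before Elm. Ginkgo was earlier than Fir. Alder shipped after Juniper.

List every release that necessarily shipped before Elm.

Directly stated before Elm: Alder, Beech, and Juniper.
Dogwood reaches Elm via Dogwood → Beech → Elm.
Ginkgo reaches Elm via Ginkgo → Ivy → Alder → Elm.
Ivy reaches Elm via Ivy → Alder → Elm.
No chain forces Fir ahead of Elm.

Alder, Beech, Dogwood, Ginkgo, Ivy, Juniper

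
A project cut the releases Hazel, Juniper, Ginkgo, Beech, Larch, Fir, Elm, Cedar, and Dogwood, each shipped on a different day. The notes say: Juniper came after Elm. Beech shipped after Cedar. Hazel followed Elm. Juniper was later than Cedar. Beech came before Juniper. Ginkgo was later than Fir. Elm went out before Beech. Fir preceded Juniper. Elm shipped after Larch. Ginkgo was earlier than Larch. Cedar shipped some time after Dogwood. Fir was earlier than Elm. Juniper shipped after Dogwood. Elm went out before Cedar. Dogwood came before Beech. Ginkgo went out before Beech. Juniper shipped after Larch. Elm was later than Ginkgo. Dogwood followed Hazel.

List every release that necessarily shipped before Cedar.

Directly stated before Cedar: Dogwood and Elm.
Fir reaches Cedar via Fir → Elm → Cedar.
Ginkgo reaches Cedar via Ginkgo → Elm → Cedar.
Hazel reaches Cedar via Hazel → Dogwood → Cedar.
Likewise Larch reaches Cedar by chaining the stated constraints.
No chain forces Juniper (or any of the others) ahead of Cedar.

Dogwood, Elm, Fir, Ginkgo, Hazel, Larch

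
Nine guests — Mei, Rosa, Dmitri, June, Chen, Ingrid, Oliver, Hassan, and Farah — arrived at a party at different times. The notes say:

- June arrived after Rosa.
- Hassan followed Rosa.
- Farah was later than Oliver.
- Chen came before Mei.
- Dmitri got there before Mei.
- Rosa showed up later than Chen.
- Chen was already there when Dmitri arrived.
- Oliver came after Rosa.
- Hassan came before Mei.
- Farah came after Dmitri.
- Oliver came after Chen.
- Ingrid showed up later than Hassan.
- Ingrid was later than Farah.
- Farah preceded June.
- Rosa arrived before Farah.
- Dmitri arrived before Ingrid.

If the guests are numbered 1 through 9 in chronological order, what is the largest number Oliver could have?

6

Oliver must come before Farah, Ingrid, and June — 3 guests forced after them.
Everything else can be placed before Oliver in some valid order, so Oliver can sit as late as position 9 − 3 = 6.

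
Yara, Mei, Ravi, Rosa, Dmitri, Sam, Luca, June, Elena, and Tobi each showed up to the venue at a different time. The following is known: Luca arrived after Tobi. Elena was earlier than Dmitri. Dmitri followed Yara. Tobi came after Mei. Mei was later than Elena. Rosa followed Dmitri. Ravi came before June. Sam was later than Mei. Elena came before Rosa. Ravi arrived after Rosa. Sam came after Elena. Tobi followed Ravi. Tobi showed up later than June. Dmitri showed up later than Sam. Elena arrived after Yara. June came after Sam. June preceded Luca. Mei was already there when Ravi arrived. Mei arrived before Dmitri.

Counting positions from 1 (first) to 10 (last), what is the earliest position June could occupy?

8

Dmitri, Elena, Mei, Ravi, Rosa, Sam, and Yara must all come before June — 7 forced predecessors.
Nothing else is forced ahead of June, so their earliest slot is position 7 + 1 = 8.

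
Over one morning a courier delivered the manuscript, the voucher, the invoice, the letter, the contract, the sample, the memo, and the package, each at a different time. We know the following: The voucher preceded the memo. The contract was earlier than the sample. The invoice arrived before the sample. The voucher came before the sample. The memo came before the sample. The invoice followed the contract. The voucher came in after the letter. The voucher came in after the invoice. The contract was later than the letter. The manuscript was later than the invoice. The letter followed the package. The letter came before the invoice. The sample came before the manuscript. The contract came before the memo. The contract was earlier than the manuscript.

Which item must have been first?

The package has a chain of constraints placing it before every other item, so the package must be first.

the package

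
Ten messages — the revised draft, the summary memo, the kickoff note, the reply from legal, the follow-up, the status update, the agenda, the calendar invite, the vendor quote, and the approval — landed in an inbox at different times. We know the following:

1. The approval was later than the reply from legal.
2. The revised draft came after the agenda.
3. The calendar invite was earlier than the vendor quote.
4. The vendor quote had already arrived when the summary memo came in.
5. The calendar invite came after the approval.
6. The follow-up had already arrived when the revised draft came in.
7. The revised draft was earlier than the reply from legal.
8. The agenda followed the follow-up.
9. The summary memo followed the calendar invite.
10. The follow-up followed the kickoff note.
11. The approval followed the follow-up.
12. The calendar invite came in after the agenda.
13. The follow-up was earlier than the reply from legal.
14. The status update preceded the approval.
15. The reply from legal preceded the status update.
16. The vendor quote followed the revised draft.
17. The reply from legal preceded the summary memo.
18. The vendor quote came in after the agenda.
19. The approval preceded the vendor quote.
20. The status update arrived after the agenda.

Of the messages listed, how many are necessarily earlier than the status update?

Directly stated before the status update: the agenda and the reply from legal.
The follow-up reaches the status update via the follow-up → the agenda → the status update.
The kickoff note reaches the status update via the kickoff note → the follow-up → the agenda → the status update.
The revised draft reaches the status update via the revised draft → the reply from legal → the status update.
No chain forces the summary memo (or any of the others) ahead of the status update.
That's the agenda, the follow-up, the kickoff note, the reply from legal, and the revised draft — 5 in all.

5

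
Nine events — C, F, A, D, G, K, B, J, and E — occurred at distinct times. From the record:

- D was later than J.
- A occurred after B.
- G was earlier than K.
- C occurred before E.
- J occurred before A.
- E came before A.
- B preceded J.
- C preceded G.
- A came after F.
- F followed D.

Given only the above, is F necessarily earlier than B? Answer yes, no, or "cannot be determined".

Tracing the constraints gives B → J → D → F, so B must come before F.
That means F cannot be before B.

no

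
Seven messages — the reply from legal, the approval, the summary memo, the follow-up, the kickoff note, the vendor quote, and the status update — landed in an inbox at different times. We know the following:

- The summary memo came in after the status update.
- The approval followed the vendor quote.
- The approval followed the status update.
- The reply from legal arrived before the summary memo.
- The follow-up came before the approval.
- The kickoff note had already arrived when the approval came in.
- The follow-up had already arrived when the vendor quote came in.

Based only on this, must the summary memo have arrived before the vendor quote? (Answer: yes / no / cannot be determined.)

cannot be determined

No chain of stated constraints runs from the summary memo to the vendor quote, and none runs from the vendor quote to the summary memo either.
So the relative order of the summary memo and the vendor quote is not fixed by the given facts.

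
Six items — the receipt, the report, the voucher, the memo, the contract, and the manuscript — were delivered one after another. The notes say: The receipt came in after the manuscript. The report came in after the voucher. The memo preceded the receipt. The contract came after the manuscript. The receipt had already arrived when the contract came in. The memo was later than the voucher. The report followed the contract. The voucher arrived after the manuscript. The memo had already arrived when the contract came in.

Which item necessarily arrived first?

The manuscript has a chain of constraints placing it before every other item, so the manuscript must be first.

the manuscript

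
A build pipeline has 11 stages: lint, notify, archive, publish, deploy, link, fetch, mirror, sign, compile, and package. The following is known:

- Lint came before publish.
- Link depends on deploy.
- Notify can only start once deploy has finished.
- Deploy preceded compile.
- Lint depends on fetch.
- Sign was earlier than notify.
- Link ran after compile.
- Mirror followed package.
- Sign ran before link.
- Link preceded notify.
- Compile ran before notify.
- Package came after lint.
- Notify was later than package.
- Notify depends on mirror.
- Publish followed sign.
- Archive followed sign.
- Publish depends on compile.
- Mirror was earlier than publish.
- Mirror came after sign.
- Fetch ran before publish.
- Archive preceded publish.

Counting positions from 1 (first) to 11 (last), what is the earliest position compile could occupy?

2

Deploy must come before compile — 1 forced predecessor.
Nothing else is forced ahead of compile, so its earliest slot is position 1 + 1 = 2.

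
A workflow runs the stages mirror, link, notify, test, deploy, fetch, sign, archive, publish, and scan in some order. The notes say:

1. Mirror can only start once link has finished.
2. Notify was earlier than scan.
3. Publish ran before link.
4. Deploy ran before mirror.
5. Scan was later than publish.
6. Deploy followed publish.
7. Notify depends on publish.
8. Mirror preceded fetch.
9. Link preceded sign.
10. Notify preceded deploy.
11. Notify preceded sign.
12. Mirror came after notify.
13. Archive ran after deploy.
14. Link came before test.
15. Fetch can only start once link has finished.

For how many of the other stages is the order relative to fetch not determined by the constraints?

4

Forced before fetch: deploy, link, mirror, notify, and publish.
That leaves archive, scan, sign, and test with no forced order relative to fetch — 4.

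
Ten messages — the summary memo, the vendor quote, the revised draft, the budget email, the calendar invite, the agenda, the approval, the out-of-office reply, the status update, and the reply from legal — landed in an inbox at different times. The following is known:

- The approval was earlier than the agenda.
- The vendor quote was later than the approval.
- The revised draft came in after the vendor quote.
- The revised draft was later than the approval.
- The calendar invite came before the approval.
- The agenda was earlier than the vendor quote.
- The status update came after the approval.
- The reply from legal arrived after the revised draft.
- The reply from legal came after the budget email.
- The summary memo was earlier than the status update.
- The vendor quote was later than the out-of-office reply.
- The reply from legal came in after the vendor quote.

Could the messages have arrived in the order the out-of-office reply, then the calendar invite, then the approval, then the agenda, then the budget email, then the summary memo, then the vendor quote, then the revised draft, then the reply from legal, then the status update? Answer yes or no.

Check each stated constraint against the proposed order — e.g. the out-of-office reply is ahead of the vendor quote; the approval is ahead of the status update. Every pair is in the required order; nothing is violated.

yes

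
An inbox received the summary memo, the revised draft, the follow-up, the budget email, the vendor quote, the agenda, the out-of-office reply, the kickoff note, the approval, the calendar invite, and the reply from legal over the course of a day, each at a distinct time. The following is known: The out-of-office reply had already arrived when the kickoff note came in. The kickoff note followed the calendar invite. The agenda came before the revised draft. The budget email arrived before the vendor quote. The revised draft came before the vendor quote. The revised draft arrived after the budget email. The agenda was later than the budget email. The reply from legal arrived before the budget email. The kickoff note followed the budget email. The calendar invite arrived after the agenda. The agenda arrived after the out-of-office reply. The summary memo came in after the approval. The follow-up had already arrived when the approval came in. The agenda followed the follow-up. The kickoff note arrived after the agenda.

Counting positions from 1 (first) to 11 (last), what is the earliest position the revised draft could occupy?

The agenda, the budget email, the follow-up, the out-of-office reply, and the reply from legal must all come before the revised draft — 5 forced predecessors.
Nothing else is forced ahead of the revised draft, so its earliest slot is position 5 + 1 = 6.

6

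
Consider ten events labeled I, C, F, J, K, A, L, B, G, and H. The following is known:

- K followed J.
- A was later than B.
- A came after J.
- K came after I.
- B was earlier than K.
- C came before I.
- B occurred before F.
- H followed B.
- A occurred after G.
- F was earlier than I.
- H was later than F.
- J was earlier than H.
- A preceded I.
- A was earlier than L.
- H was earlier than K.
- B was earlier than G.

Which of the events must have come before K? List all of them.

A, B, C, F, G, H, I, J

Directly stated before K: B, H, I, and J.
A reaches K via A → I → K.
C reaches K via C → I → K.
F reaches K via F → H → K.
Likewise G reaches K by chaining the stated constraints.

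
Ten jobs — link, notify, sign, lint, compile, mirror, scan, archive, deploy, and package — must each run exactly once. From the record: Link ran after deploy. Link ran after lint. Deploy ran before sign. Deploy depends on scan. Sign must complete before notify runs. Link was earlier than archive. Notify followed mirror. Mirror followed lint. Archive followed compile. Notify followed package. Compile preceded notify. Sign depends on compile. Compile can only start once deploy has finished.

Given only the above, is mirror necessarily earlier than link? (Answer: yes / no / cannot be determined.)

cannot be determined

No chain of stated constraints runs from mirror to link, and none runs from link to mirror either.
So the relative order of mirror and link is not fixed by the given facts.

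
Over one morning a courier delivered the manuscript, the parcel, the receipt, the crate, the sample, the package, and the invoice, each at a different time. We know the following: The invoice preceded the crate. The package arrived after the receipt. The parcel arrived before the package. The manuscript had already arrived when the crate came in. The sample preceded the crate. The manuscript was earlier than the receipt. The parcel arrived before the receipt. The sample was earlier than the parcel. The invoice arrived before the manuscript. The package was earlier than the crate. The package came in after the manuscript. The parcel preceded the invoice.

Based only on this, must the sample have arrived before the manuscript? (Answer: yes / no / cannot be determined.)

yes

Chain the constraints: the sample → the parcel → the invoice → the manuscript. Each link is directly stated, so the sample comes before the manuscript.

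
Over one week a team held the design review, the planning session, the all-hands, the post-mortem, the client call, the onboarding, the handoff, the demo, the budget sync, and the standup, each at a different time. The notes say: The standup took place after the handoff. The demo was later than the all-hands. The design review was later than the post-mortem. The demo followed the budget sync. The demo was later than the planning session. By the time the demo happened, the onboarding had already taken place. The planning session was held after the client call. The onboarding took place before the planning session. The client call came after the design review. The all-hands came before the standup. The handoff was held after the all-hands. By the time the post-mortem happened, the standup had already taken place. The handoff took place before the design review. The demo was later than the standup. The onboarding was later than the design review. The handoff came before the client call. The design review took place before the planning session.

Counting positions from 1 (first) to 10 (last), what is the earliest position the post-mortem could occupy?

4

The all-hands, the handoff, and the standup must all come before the post-mortem — 3 forced predecessors.
Nothing else is forced ahead of the post-mortem, so its earliest slot is position 3 + 1 = 4.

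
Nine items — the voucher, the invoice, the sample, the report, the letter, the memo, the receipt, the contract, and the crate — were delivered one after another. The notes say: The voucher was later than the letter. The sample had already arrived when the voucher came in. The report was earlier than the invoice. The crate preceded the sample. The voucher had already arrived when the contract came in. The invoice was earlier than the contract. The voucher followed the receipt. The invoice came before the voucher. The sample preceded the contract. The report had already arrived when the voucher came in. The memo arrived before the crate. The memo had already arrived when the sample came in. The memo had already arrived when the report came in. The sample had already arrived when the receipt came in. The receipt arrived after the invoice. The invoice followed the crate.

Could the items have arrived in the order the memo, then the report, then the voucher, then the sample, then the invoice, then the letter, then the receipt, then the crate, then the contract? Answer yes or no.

The constraints require the sample before the voucher, but in the proposed sequence the voucher appears ahead of the sample. That one violation is enough.

no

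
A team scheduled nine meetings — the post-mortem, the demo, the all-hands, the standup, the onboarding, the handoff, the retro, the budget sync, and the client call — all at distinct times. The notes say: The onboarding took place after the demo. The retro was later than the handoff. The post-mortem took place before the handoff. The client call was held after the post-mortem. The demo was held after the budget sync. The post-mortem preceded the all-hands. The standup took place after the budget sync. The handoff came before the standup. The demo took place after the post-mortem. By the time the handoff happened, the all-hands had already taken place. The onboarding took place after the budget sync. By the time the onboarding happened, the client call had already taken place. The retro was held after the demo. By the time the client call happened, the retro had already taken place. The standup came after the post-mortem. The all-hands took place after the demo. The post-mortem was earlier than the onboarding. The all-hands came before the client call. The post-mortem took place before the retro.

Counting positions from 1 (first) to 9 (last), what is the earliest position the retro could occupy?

The all-hands, the budget sync, the demo, the handoff, and the post-mortem must all come before the retro — 5 forced predecessors.
Nothing else is forced ahead of the retro, so its earliest slot is position 5 + 1 = 6.

6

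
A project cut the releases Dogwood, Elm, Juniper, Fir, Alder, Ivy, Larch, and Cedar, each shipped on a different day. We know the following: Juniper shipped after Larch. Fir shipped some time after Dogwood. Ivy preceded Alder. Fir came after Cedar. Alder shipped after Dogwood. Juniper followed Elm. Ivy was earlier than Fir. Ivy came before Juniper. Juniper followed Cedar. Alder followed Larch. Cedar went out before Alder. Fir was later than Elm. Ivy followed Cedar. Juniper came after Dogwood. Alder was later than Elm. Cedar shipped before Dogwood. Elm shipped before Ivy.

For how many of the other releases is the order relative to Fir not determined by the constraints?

3

Forced before Fir: Cedar, Dogwood, Elm, and Ivy.
That leaves Alder, Juniper, and Larch with no forced order relative to Fir — 3.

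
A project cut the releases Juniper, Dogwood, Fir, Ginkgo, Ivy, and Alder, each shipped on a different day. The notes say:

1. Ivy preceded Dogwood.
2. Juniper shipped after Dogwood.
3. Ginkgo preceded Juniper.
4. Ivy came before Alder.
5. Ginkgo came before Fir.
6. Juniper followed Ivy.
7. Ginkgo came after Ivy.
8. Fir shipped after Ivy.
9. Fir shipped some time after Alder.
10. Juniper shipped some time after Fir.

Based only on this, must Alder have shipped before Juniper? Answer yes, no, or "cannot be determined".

yes

Chain the constraints: Alder → Fir → Juniper. Each link is directly stated, so Alder comes before Juniper.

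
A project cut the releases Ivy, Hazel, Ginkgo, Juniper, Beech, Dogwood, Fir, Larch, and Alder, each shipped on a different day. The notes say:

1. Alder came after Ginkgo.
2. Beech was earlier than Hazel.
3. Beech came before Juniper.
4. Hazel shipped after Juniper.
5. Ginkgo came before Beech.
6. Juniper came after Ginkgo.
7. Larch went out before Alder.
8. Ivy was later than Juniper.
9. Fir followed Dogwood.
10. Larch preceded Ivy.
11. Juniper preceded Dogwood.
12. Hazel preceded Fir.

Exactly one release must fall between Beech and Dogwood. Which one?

Juniper

Tracing the constraints gives Beech → Juniper → Dogwood, so Juniper sits after Beech and before Dogwood.
No other release is forced both after Beech and before Dogwood.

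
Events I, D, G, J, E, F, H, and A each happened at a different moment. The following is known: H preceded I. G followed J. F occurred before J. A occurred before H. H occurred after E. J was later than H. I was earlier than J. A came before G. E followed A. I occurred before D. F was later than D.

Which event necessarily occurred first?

A has a chain of constraints placing it before every other event, so A must be first.

A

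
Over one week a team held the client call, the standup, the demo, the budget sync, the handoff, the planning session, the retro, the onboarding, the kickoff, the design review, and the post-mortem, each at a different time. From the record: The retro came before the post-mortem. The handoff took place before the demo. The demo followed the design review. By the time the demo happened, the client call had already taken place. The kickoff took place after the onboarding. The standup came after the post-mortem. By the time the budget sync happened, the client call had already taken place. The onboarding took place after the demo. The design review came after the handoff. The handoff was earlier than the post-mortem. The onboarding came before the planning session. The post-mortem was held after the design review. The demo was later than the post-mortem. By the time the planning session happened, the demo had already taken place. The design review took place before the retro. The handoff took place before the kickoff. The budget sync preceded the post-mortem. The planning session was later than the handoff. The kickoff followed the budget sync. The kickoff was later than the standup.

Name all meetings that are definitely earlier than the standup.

Directly stated before the standup: the post-mortem.
The budget sync reaches the standup via the budget sync → the post-mortem → the standup.
The client call reaches the standup via the client call → the budget sync → the post-mortem → the standup.
The design review reaches the standup via the design review → the post-mortem → the standup.
Likewise the handoff and the retro each reach the standup by chaining the stated constraints.
No chain forces the demo (or any of the others) ahead of the standup.

the budget sync, the client call, the design review, the handoff, the post-mortem, the retro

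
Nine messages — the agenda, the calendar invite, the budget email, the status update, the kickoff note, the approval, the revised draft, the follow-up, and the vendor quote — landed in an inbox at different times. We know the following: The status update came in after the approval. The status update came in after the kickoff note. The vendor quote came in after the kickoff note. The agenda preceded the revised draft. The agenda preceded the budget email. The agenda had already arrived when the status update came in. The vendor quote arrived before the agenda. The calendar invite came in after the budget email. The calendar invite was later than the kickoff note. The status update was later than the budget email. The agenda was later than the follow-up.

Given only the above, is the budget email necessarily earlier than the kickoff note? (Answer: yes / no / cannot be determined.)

Tracing the constraints gives the kickoff note → the vendor quote → the agenda → the budget email, so the kickoff note must come before the budget email.
That means the budget email cannot be before the kickoff note.

no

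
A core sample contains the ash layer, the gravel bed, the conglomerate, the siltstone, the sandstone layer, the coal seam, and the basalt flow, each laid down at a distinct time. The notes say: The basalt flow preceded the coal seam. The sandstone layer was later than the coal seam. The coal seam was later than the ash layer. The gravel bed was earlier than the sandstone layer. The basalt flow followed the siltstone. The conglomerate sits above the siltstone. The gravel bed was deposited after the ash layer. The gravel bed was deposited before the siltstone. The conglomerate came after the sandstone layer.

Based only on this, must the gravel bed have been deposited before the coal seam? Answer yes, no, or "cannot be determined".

Chain the constraints: the gravel bed → the siltstone → the basalt flow → the coal seam. Each link is directly stated, so the gravel bed comes before the coal seam.

yes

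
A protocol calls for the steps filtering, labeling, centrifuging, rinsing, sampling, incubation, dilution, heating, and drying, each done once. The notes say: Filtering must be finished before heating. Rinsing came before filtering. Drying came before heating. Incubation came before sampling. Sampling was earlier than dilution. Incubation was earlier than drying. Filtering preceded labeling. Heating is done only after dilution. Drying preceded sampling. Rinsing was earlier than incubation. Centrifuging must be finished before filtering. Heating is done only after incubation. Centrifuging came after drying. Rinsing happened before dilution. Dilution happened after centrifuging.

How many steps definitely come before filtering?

4

Directly stated before filtering: centrifuging and rinsing.
Drying reaches filtering via drying → centrifuging → filtering.
Incubation reaches filtering via incubation → drying → centrifuging → filtering.
No chain forces dilution (or any of the others) ahead of filtering.
That's centrifuging, drying, incubation, and rinsing — 4 in all.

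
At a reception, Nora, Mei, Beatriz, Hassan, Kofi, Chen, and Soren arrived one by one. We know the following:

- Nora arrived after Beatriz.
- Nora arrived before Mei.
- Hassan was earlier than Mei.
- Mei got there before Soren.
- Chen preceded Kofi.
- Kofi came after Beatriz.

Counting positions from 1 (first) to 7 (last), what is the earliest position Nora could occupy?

Beatriz must come before Nora — 1 forced predecessor.
Nothing else is forced ahead of Nora, so their earliest slot is position 1 + 1 = 2.

2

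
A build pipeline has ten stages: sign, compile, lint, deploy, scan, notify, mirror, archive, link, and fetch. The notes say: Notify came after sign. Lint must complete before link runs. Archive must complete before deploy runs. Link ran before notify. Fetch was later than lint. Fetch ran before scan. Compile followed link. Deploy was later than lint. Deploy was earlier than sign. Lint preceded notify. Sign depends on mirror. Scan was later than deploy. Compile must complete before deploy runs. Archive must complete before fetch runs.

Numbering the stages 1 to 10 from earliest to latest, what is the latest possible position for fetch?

Fetch must come before scan — 1 stage forced after it.
Everything else can be placed before fetch in some valid order, so fetch can sit as late as position 10 − 1 = 9.

9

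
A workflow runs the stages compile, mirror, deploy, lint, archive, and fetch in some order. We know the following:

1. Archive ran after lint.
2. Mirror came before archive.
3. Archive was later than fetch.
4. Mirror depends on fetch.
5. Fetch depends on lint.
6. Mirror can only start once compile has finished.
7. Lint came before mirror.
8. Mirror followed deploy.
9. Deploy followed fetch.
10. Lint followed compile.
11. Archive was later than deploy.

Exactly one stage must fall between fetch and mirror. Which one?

deploy

Tracing the constraints gives fetch → deploy → mirror, so deploy sits after fetch and before mirror.
No other stage is forced both after fetch and before mirror.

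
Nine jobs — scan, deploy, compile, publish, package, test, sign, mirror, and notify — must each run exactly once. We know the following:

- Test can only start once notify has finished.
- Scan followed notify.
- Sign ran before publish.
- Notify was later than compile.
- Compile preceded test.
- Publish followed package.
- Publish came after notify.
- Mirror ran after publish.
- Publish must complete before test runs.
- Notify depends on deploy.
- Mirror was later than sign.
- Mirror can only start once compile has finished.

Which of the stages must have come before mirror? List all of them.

Directly stated before mirror: compile, publish, and sign.
Deploy reaches mirror via deploy → notify → publish → mirror.
Notify reaches mirror via notify → publish → mirror.
Package reaches mirror via package → publish → mirror.

compile, deploy, notify, package, publish, sign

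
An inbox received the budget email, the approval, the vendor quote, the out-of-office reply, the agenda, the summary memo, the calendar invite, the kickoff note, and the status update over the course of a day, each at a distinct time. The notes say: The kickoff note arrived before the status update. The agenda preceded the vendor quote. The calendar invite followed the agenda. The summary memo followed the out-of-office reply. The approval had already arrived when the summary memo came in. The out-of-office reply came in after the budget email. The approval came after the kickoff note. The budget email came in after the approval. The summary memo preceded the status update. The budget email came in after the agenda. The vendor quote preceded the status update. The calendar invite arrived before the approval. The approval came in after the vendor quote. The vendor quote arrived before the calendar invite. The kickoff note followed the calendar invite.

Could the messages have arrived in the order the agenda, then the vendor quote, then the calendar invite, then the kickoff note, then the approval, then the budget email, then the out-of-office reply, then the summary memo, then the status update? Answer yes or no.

Check each stated constraint against the proposed order — e.g. the agenda is ahead of the budget email; the vendor quote is ahead of the status update. Every pair is in the required order; nothing is violated.

yes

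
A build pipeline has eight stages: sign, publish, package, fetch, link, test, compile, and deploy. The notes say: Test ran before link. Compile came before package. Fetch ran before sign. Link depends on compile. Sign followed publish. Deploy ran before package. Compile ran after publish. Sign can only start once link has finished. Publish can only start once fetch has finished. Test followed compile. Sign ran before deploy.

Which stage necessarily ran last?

package

Every other stage has a chain of constraints placing it before package, so package is last.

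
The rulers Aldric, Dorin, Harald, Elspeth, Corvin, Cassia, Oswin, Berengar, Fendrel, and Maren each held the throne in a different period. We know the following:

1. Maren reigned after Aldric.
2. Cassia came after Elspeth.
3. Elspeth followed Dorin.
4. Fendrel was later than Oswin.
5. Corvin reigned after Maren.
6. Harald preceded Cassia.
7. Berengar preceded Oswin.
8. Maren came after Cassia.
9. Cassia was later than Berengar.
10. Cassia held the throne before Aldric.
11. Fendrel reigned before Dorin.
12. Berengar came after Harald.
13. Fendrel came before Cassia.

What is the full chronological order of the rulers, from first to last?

The constraints fix every adjacent pair, so only one ordering works:
Harald → Berengar → Oswin → Fendrel → Dorin → Elspeth → Cassia → Aldric → Maren → Corvin.

Harald, Berengar, Oswin, Fendrel, Dorin, Elspeth, Cassia, Aldric, Maren, Corvin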